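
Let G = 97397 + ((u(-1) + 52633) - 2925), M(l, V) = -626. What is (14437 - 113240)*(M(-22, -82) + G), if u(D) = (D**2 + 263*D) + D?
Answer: -14446579448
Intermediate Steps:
u(D) = D**2 + 264*D
G = 146842 (G = 97397 + ((-(264 - 1) + 52633) - 2925) = 97397 + ((-1*263 + 52633) - 2925) = 97397 + ((-263 + 52633) - 2925) = 97397 + (52370 - 2925) = 97397 + 49445 = 146842)
(14437 - 113240)*(M(-22, -82) + G) = (14437 - 113240)*(-626 + 146842) = -98803*146216 = -14446579448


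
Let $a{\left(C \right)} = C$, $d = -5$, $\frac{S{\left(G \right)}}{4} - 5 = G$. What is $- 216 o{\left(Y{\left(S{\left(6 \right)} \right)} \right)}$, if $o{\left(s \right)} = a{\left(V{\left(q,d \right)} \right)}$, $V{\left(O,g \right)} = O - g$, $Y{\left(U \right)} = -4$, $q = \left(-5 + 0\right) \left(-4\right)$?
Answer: $-5400$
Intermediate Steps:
$S{\left(G \right)} = 20 + 4 G$
$q = 20$ ($q = \left(-5\right) \left(-4\right) = 20$)
$o{\left(s \right)} = 25$ ($o{\left(s \right)} = 20 - -5 = 20 + 5 = 25$)
$- 216 o{\left(Y{\left(S{\left(6 \right)} \right)} \right)} = \left(-216\right) 25 = -5400$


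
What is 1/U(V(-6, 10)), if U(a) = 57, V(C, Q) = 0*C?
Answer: 1/57 ≈ 0.017544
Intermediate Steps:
V(C, Q) = 0
1/U(V(-6, 10)) = 1/57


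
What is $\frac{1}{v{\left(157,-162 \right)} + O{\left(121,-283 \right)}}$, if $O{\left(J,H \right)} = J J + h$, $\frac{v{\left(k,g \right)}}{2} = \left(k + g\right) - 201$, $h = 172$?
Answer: $\frac{1}{14401} \approx 6.944 \cdot 10^{-5}$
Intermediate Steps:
$v{\left(k,g \right)} = -402 + 2 g + 2 k$ ($v{\left(k,g \right)} = 2 \left(\left(k + g\right) - 201\right) = 2 \left(\left(g + k\right) - 201\right) = 2 \left(-201 + g + k\right) = -402 + 2 g + 2 k$)
$O{\left(J,H \right)} = 172 + J^{2}$ ($O{\left(J,H \right)} = J J + 172 = J^{2} + 172 = 172 + J^{2}$)
$\frac{1}{v{\left(157,-162 \right)} + O{\left(121,-283 \right)}} = \frac{1}{\left(-402 + 2 \left(-162\right) + 2 \cdot 157\right) + \left(172 + 121^{2}\right)} = \frac{1}{\left(-402 - 324 + 314\right) + \left(172 + 14641\right)} = \frac{1}{-412 + 14813} = \frac{1}{14401}$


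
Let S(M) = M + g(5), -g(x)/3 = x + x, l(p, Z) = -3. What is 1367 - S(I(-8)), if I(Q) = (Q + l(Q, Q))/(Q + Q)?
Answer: 22341/16 ≈ 1396.3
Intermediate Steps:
g(x) = -6*x (g(x) = -3*(x + x) = -6*x)
I(Q) = (-3 + Q)/(2*Q) (I(Q) = (Q - 3)/(Q + Q) = (-3 + Q)/((2*Q)) = (-3 + Q)*(1/(2*Q)) = (-3 + Q)/(2*Q))
S(M) = -30 + M (S(M) = M - 6*5 = M - 30 = -30 + M)
1367 - S(I(-8)) = 1367 - (-30 + (½)*(-3 - 8)/(-8)) = 1367 - (-30 + (½)*(-⅛)*(-11)) = 1367 - (-30 + 11/16) = 1367 - 1*(-469/16) = 1367 + 469/16 = 22341/16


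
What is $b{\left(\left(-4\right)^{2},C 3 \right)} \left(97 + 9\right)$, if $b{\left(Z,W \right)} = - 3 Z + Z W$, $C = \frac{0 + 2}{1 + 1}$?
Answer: $0$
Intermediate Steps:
$C = 1$ ($C = \frac{2}{2} = 2 \cdot \frac{1}{2} = 1$)
$b{\left(Z,W \right)} = - 3 Z + W Z$
$b{\left(\left(-4\right)^{2},C 3 \right)} \left(97 + 9\right) = \left(-4\right)^{2} \left(-3 + 1 \cdot 3\right) \left(97 + 9\right) = 16 \left(-3 + 3\right) 106 = 16 \cdot 0 \cdot 106 = 0 \cdot 106 = 0$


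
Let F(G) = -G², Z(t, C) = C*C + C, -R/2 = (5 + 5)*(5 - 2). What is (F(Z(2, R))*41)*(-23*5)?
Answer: 59086494000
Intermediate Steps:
R = -60 (R = -2*(5 + 5)*(5 - 2) = -20*3 = -2*30 = -60)
Z(t, C) = C + C² (Z(t, C) = C² + C = C + C²)
(F(Z(2, R))*41)*(-23*5) = (-(-60*(1 - 60))²*41)*(-23*5) = (-(-60*(-59))²*41)*(-115) = (-1*3540²*41)*(-115) = (-1*12531600*41)*(-115) = -12531600*41*(-115) = -513795600*(-115) = 59086494000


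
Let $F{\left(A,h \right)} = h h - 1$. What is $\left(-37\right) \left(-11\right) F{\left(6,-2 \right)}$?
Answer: $1221$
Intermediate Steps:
$F{\left(A,h \right)} = -1 + h^{2}$ ($F{\left(A,h \right)} = h^{2} - 1 = -1 + h^{2}$)
$\left(-37\right) \left(-11\right) F{\left(6,-2 \right)} = \left(-37\right) \left(-11\right) \left(-1 + \left(-2\right)^{2}\right) = 407 \left(-1 + 4\right) = 407 \cdot 3 = 1221$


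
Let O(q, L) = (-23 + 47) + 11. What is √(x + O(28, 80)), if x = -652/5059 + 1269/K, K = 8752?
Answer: √4290342554349031/11069092 ≈ 5.9174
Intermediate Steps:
O(q, L) = 35 (O(q, L) = 24 + 11 = 35)
x = 713567/44276368 (x = -652/5059 + 1269/8752 = 713567/44276368 ≈ 0.016116)
√(x + O(28, 80)) = √(713567/44276368 + 35) = √(1550386447/44276368) = √4290342554349031/11069092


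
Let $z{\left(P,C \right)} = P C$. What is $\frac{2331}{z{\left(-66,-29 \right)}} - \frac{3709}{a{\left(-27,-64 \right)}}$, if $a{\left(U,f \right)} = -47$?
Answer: $\frac{2402861}{29986} \approx 80.133$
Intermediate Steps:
$z{\left(P,C \right)} = C P$
$\frac{2331}{z{\left(-66,-29 \right)}} - \frac{3709}{a{\left(-27,-64 \right)}} = \frac{2331}{\left(-29\right) \left(-66\right)} - \frac{3709}{-47} = \frac{2331}{1914} - - \frac{3709}{47} = 2331 \cdot \frac{1}{1914} + \frac{3709}{47} = \frac{777}{638} + \frac{3709}{47} = \frac{2402861}{29986}$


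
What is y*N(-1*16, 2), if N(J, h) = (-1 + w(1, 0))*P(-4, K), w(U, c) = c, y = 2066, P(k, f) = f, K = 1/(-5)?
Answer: 2066/5 ≈ 413.20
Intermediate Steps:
K = -1/5 ≈ -0.20000
N(J, h) = 1/5 (N(J, h) = (-1 + 0)*(-1/5) = -1*(-1/5) = 1/5)
y*N(-1*16, 2) = 2066*(1/5) = 2066/5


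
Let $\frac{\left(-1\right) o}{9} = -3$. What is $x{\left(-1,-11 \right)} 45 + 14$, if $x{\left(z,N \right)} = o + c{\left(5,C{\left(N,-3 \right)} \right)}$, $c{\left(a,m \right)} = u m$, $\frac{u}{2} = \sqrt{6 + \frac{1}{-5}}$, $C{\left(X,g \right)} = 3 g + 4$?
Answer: $1229 - 90 \sqrt{145} \approx 145.26$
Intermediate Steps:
$C{\left(X,g \right)} = 4 + 3 g$
$u = \frac{2 \sqrt{145}}{5}$ ($u = 2 \sqrt{6 + \frac{1}{-5}} = 2 \sqrt{6 - \frac{1}{5}} = 2 \sqrt{\frac{29}{5}} = 2 \frac{\sqrt{145}}{5} = \frac{2 \sqrt{145}}{5} \approx 4.8166$)
$c{\left(a,m \right)} = \frac{2 m \sqrt{145}}{5}$ ($c{\left(a,m \right)} = \frac{2 \sqrt{145}}{5} m = \frac{2 m \sqrt{145}}{5}$)
$o = 27$ ($o = \left(-9\right) \left(-3\right) = 27$)
$x{\left(z,N \right)} = 27 - 2 \sqrt{145}$ ($x{\left(z,N \right)} = 27 + \frac{2 \left(4 + 3 \left(-3\right)\right) \sqrt{145}}{5} = 27 + \frac{2 \left(4 - 9\right) \sqrt{145}}{5} = 27 + \frac{2}{5} \left(-5\right) \sqrt{145} = 27 - 2 \sqrt{145}$)
$x{\left(-1,-11 \right)} 45 + 14 = \left(27 - 2 \sqrt{145}\right) 45 + 14 = \left(1215 - 90 \sqrt{145}\right) + 14 = 1229 - 90 \sqrt{145}$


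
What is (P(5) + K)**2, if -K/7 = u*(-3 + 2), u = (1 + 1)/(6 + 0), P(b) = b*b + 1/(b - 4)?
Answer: 7225/9 ≈ 802.78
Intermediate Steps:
P(b) = b**2 + 1/(-4 + b)
u = 1/3 (u = 2/6 = 2*(1/6) = 1/3 ≈ 0.33333)
K = 7/3 (K = -7*(-3 + 2)/3 = -7*(-1)/3 = -7*(-1/3) = 7/3 ≈ 2.3333)
(P(5) + K)**2 = ((1 + 5**3 - 4*5**2)/(-4 + 5) + 7/3)**2 = ((1 + 125 - 4*25)/1 + 7/3)**2 = (1*(1 + 125 - 100) + 7/3)**2 = (1*26 + 7/3)**2 = (26 + 7/3)**2 = (85/3)**2 = 7225/9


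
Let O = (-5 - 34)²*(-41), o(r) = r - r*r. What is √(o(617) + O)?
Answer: I*√442433 ≈ 665.16*I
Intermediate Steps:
o(r) = r - r²
O = -62361 (O = (-39)²*(-41) = 1521*(-41) = -62361)
√(o(617) + O) = √(617*(1 - 1*617) - 62361) = √(617*(1 - 617) - 62361) = √(617*(-616) - 62361) = √(-380072 - 62361) = √(-442433) = I*√442433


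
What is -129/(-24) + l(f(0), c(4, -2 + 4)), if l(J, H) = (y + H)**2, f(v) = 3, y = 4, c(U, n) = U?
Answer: 555/8 ≈ 69.375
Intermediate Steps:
l(J, H) = (4 + H)**2
-129/(-24) + l(f(0), c(4, -2 + 4)) = -129/(-24) + (4 + 4)**2 = -129*(-1/24) + 8**2 = 43/8 + 64 = 555/8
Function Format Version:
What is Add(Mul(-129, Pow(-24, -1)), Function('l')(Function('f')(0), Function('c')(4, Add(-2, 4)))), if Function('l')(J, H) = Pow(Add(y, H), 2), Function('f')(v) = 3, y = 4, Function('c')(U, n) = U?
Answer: Rational(555, 8) ≈ 69.375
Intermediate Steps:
Function('l')(J, H) = Pow(Add(4, H), 2)
Add(Mul(-129, Pow(-24, -1)), Function('l')(Function('f')(0), Function('c')(4, Add(-2, 4)))) = Add(Mul(-129, Pow(-24, -1)), Pow(Add(4, 4), 2)) = Add(Mul(-129, Rational(-1, 24)), Pow(8, 2)) = Add(Rational(43, 8), 64) = Rational(555, 8)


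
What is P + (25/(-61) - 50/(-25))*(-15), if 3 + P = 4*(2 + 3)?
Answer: -418/61 ≈ -6.8525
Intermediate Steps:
P = 17 (P = -3 + 4*(2 + 3) = -3 + 4*5 = -3 + 20 = 17)
P + (25/(-61) - 50/(-25))*(-15) = 17 + (25/(-61) - 50/(-25))*(-15) = 17 + (25*(-1/61) - 50*(-1/25))*(-15) = 17 + (-25/61 + 2)*(-15) = 17 + (97/61)*(-15) = 17 - 1455/61 = -418/61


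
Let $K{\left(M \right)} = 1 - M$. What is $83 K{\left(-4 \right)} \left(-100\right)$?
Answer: $-41500$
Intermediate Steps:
$83 K{\left(-4 \right)} \left(-100\right) = 83 \left(1 - -4\right) \left(-100\right) = 83 \left(1 + 4\right) \left(-100\right) = 83 \cdot 5 \left(-100\right) = 415 \left(-100\right) = -41500$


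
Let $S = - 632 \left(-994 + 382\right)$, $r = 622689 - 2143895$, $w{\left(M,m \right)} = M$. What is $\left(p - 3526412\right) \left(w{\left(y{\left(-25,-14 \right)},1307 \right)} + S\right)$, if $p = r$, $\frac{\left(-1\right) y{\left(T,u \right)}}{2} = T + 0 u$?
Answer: $-1952590261412$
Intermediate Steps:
$y{\left(T,u \right)} = - 2 T$ ($y{\left(T,u \right)} = - 2 \left(T + 0 u\right) = - 2 \left(T + 0\right) = - 2 T$)
$r = -1521206$ ($r = 622689 - 2143895 = -1521206$)
$p = -1521206$
$S = 386784$ ($S = \left(-632\right) \left(-612\right) = 386784$)
$\left(p - 3526412\right) \left(w{\left(y{\left(-25,-14 \right)},1307 \right)} + S\right) = \left(-1521206 - 3526412\right) \left(\left(-2\right) \left(-25\right) + 386784\right) = \left(-1521206 - 3526412\right) \left(50 + 386784\right) = \left(-5047618\right) 386834 = -1952590261412$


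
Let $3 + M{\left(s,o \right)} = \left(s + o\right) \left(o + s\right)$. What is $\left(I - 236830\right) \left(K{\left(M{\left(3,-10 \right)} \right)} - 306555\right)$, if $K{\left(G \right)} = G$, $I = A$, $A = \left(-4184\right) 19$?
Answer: $96956765934$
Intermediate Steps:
$A = -79496$
$I = -79496$
$M{\left(s,o \right)} = -3 + \left(o + s\right)^{2}$ ($M{\left(s,o \right)} = -3 + \left(s + o\right) \left(o + s\right) = -3 + \left(o + s\right) \left(o + s\right) = -3 + \left(o + s\right)^{2}$)
$\left(I - 236830\right) \left(K{\left(M{\left(3,-10 \right)} \right)} - 306555\right) = \left(-79496 - 236830\right) \left(\left(-3 + \left(-10 + 3\right)^{2}\right) - 306555\right) = - 316326 \left(\left(-3 + \left(-7\right)^{2}\right) - 306555\right) = - 316326 \left(\left(-3 + 49\right) - 306555\right) = - 316326 \left(46 - 306555\right) = \left(-316326\right) \left(-306509\right) = 96956765934$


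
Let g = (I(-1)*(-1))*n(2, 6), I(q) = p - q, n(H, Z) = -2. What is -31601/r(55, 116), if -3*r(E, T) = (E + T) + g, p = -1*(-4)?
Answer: 94803/181 ≈ 523.77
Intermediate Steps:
p = 4
I(q) = 4 - q
g = 10 (g = ((4 - 1*(-1))*(-1))*(-2) = ((4 + 1)*(-1))*(-2) = (5*(-1))*(-2) = -5*(-2) = 10)
r(E, T) = -10/3 - E/3 - T/3 (r(E, T) = -((E + T) + 10)/3 = -(10 + E + T)/3 = -10/3 - E/3 - T/3)
-31601/r(55, 116) = -31601/(-10/3 - ⅓*55 - ⅓*116) = -31601/(-10/3 - 55/3 - 116/3) = -31601/(-181/3) = -31601*(-3/181) = 94803/181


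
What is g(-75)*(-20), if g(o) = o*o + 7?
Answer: -112640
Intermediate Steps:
g(o) = 7 + o**2 (g(o) = o**2 + 7 = 7 + o**2)
g(-75)*(-20) = (7 + (-75)**2)*(-20) = (7 + 5625)*(-20) = 5632*(-20) = -112640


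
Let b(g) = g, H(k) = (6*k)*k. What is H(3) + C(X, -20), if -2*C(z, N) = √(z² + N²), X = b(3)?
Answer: 54 - √409/2 ≈ 43.888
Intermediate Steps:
H(k) = 6*k²
X = 3
C(z, N) = -√(N² + z²)/2 (C(z, N) = -√(z² + N²)/2 = -√(N² + z²)/2)
H(3) + C(X, -20) = 6*3² - √((-20)² + 3²)/2 = 6*9 - √(400 + 9)/2 = 54 - √409/2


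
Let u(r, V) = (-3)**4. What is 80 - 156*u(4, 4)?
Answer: -12556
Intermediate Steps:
u(r, V) = 81
80 - 156*u(4, 4) = 80 - 156*81 = 80 - 12636 = -12556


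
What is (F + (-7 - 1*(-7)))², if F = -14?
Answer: 196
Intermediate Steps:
(F + (-7 - 1*(-7)))² = (-14 + (-7 - 1*(-7)))² = (-14 + (-7 + 7))² = (-14 + 0)² = (-14)² = 196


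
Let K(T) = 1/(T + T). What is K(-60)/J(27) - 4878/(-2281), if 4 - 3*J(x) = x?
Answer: 4490041/2098520 ≈ 2.1396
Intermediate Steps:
J(x) = 4/3 - x/3
K(T) = 1/(2*T)
K(-60)/J(27) - 4878/(-2281) = ((½)/(-60))/(4/3 - ⅓*27) - 4878/(-2281) = ((½)*(-1/60))/(4/3 - 9) - 4878*(-1/2281) = -1/(120*(-23/3)) + 4878/2281 = -1/120*(-3/23) + 4878/2281 = 1/920 + 4878/2281 = 4490041/2098520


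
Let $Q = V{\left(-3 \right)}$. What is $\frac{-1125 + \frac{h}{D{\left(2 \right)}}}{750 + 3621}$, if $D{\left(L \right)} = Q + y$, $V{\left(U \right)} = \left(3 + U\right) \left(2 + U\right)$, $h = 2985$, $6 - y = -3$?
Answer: $- \frac{2380}{13113} \approx -0.1815$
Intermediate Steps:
$y = 9$ ($y = 6 - -3 = 6 + 3 = 9$)
$V{\left(U \right)} = \left(2 + U\right) \left(3 + U\right)$
$Q = 0$ ($Q = 6 + \left(-3\right)^{2} + 5 \left(-3\right) = 6 + 9 - 15 = 0$)
$D{\left(L \right)} = 9$ ($D{\left(L \right)} = 0 + 9 = 9$)
$\frac{-1125 + \frac{h}{D{\left(2 \right)}}}{750 + 3621} = \frac{-1125 + \frac{2985}{9}}{750 + 3621} = \frac{-1125 + 2985 \cdot \frac{1}{9}}{4371} = \left(-1125 + \frac{995}{3}\right) \frac{1}{4371} = \left(- \frac{2380}{3}\right) \frac{1}{4371} = - \frac{2380}{13113}$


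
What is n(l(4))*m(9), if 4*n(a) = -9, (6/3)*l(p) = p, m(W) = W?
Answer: -81/4 ≈ -20.250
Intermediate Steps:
l(p) = p/2
n(a) = -9/4 (n(a) = (¼)*(-9) = -9/4)
n(l(4))*m(9) = -9/4*9 = -81/4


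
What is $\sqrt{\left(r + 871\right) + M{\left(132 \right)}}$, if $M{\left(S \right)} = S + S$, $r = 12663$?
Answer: $\sqrt{13798} \approx 117.46$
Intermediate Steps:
$M{\left(S \right)} = 2 S$
$\sqrt{\left(r + 871\right) + M{\left(132 \right)}} = \sqrt{\left(12663 + 871\right) + 2 \cdot 132} = \sqrt{13534 + 264} = \sqrt{13798}$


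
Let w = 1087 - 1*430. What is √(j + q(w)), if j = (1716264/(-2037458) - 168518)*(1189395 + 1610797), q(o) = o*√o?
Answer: √(-489726512530435219167872 + 2045521096394211*√73)/1018729 ≈ 6.8694e+5*I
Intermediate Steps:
w = 657 (w = 1087 - 430 = 657)
q(o) = o^(3/2)
j = -480723050517296768/1018729 (j = (1716264*(-1/2037458) - 168518)*2800192 = (-858132/1018729 - 168518)*2800192 = -171675031754/1018729*2800192 = -480723050517296768/1018729 ≈ -4.7188e+11)
√(j + q(w)) = √(-480723050517296768/1018729 + 657^(3/2)) = √(-480723050517296768/1018729 + 1971*√73)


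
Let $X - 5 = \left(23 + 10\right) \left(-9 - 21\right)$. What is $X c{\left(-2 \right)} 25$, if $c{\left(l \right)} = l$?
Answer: $49250$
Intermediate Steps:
$X = -985$ ($X = 5 + \left(23 + 10\right) \left(-9 - 21\right) = 5 + 33 \left(-30\right) = 5 - 990 = -985$)
$X c{\left(-2 \right)} 25 = \left(-985\right) \left(-2\right) 25 = 1970 \cdot 25 = 49250$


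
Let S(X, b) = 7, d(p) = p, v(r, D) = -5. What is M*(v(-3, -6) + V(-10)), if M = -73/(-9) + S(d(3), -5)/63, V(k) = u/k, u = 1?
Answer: -629/15 ≈ -41.933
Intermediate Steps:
V(k) = 1/k
M = 74/9 (M = -73/(-9) + 7/63 = -73*(-⅑) + 7*(1/63) = 73/9 + ⅑ = 74/9 ≈ 8.2222)
M*(v(-3, -6) + V(-10)) = 74*(-5 + 1/(-10))/9 = 74*(-5 - ⅒)/9 = (74/9)*(-51/10) = -629/15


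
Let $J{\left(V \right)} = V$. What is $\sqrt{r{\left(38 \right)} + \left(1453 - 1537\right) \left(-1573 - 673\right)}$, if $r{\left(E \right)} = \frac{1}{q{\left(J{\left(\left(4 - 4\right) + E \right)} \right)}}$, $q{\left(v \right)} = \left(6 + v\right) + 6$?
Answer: $\frac{\sqrt{18866402}}{10} \approx 434.35$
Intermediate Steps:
$q{\left(v \right)} = 12 + v$
$r{\left(E \right)} = \frac{1}{12 + E}$ ($r{\left(E \right)} = \frac{1}{12 + \left(\left(4 - 4\right) + E\right)} = \frac{1}{12 + \left(0 + E\right)} = \frac{1}{12 + E}$)
$\sqrt{r{\left(38 \right)} + \left(1453 - 1537\right) \left(-1573 - 673\right)} = \sqrt{\frac{1}{12 + 38} + \left(1453 - 1537\right) \left(-1573 - 673\right)} = \sqrt{\frac{1}{50} - -188664} = \sqrt{\frac{1}{50} + 188664} = \sqrt{\frac{9433201}{50}} = \frac{\sqrt{18866402}}{10}$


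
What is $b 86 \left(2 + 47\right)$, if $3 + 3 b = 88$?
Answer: $\frac{358190}{3} \approx 1.194 \cdot 10^{5}$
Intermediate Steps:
$b = \frac{85}{3}$ ($b = -1 + \frac{1}{3} \cdot 88 = -1 + \frac{88}{3} = \frac{85}{3} \approx 28.333$)
$b 86 \left(2 + 47\right) = \frac{85}{3} \cdot 86 \left(2 + 47\right) = \frac{7310}{3} \cdot 49 = \frac{358190}{3}$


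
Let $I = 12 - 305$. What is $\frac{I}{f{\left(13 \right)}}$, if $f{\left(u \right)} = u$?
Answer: $- \frac{293}{13} \approx -22.538$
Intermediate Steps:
$I = -293$ ($I = 12 - 305 = -293$)
$\frac{I}{f{\left(13 \right)}} = - \frac{293}{13}$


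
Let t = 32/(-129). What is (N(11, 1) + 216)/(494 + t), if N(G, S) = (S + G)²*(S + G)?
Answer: 125388/31847 ≈ 3.9372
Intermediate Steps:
N(G, S) = (G + S)³ (N(G, S) = (G + S)²*(G + S) = (G + S)³)
t = -32/129 (t = 32*(-1/129) = -32/129 ≈ -0.24806)
(N(11, 1) + 216)/(494 + t) = ((11 + 1)³ + 216)/(494 - 32/129) = (12³ + 216)/(63694/129) = (1728 + 216)*(129/63694) = 1944*(129/63694) = 125388/31847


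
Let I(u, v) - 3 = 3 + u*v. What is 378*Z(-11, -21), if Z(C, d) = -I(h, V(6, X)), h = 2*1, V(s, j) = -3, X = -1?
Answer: 0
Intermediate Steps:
h = 2
I(u, v) = 6 + u*v (I(u, v) = 3 + (3 + u*v) = 6 + u*v)
Z(C, d) = 0 (Z(C, d) = -(6 + 2*(-3)) = -(6 - 6) = -1*0 = 0)
378*Z(-11, -21) = 378*0 = 0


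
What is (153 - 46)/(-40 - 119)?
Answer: -107/159 ≈ -0.67296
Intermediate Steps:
(153 - 46)/(-40 - 119) = 107/(-159) = 107*(-1/159) = -107/159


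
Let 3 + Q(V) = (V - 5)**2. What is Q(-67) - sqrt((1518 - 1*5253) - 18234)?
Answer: 5181 - 3*I*sqrt(2441) ≈ 5181.0 - 148.22*I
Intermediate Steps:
Q(V) = -3 + (-5 + V)**2 (Q(V) = -3 + (V - 5)**2 = -3 + (-5 + V)**2)
Q(-67) - sqrt((1518 - 1*5253) - 18234) = (-3 + (-5 - 67)**2) - sqrt((1518 - 1*5253) - 18234) = (-3 + (-72)**2) - sqrt((1518 - 5253) - 18234) = (-3 + 5184) - sqrt(-3735 - 18234) = 5181 - sqrt(-21969) = 5181 - 3*I*sqrt(2441)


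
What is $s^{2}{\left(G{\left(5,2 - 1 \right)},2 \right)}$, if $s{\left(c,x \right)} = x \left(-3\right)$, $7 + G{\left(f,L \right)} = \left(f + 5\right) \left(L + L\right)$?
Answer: $36$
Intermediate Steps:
$G{\left(f,L \right)} = -7 + 2 L \left(5 + f\right)$ ($G{\left(f,L \right)} = -7 + \left(f + 5\right) \left(L + L\right) = -7 + \left(5 + f\right) 2 L = -7 + 2 L \left(5 + f\right)$)
$s{\left(c,x \right)} = - 3 x$
$s^{2}{\left(G{\left(5,2 - 1 \right)},2 \right)} = \left(\left(-3\right) 2\right)^{2} = \left(-6\right)^{2} = 36$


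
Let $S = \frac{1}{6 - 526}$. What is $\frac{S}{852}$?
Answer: $- \frac{1}{443040} \approx -2.2571 \cdot 10^{-6}$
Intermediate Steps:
$S = - \frac{1}{520}$ ($S = \frac{1}{-520} = - \frac{1}{520} \approx -0.0019231$)
$\frac{S}{852} = - \frac{1}{520 \cdot 852} = \left(- \frac{1}{520}\right) \frac{1}{852} = - \frac{1}{443040}$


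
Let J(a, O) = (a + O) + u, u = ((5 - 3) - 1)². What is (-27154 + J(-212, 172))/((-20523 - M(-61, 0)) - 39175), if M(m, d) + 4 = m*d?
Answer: 27193/59694 ≈ 0.45554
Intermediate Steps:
M(m, d) = -4 + d*m (M(m, d) = -4 + m*d = -4 + d*m)
u = 1 (u = (2 - 1)² = 1² = 1)
J(a, O) = 1 + O + a (J(a, O) = (a + O) + 1 = (O + a) + 1 = 1 + O + a)
(-27154 + J(-212, 172))/((-20523 - M(-61, 0)) - 39175) = (-27154 + (1 + 172 - 212))/((-20523 - (-4 + 0*(-61))) - 39175) = (-27154 - 39)/((-20523 - (-4 + 0)) - 39175) = -27193/((-20523 - 1*(-4)) - 39175) = -27193/((-20523 + 4) - 39175) = -27193/(-20519 - 39175) = -27193/(-59694) = -27193*(-1/59694) = 27193/59694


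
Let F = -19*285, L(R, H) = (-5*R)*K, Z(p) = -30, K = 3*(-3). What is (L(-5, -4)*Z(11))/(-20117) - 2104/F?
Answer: 5774918/108933555 ≈ 0.053013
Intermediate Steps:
K = -9
L(R, H) = 45*R (L(R, H) = -5*R*(-9) = 45*R)
F = -5415
(L(-5, -4)*Z(11))/(-20117) - 2104/F = ((45*(-5))*(-30))/(-20117) - 2104/(-5415) = -225*(-30)*(-1/20117) - 2104*(-1/5415) = 6750*(-1/20117) + 2104/5415 = -6750/20117 + 2104/5415 = 5774918/108933555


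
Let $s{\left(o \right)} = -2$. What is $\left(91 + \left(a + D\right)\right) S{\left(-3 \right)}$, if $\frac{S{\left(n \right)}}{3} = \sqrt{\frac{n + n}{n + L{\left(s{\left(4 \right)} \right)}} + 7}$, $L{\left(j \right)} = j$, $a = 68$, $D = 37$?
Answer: $\frac{588 \sqrt{205}}{5} \approx 1683.8$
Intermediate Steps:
$S{\left(n \right)} = 3 \sqrt{7 + \frac{2 n}{-2 + n}}$ ($S{\left(n \right)} = 3 \sqrt{\frac{n + n}{n - 2} + 7} = 3 \sqrt{\frac{2 n}{-2 + n} + 7} = 3 \sqrt{7 + \frac{2 n}{-2 + n}}$)
$\left(91 + \left(a + D\right)\right) S{\left(-3 \right)} = \left(91 + \left(68 + 37\right)\right) 3 \sqrt{\frac{-14 + 9 \left(-3\right)}{-2 - 3}} = \left(91 + 105\right) 3 \sqrt{\frac{-14 - 27}{-5}} = 196 \cdot 3 \sqrt{\left(- \frac{1}{5}\right) \left(-41\right)} = 196 \cdot 3 \sqrt{\frac{41}{5}} = 196 \cdot 3 \frac{\sqrt{205}}{5} = 196 \frac{3 \sqrt{205}}{5} = \frac{588 \sqrt{205}}{5}$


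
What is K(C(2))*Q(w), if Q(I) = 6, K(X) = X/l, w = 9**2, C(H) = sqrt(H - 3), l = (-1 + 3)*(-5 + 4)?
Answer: -3*I ≈ -3.0*I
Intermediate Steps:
l = -2 (l = 2*(-1) = -2)
C(H) = sqrt(-3 + H)
w = 81
K(X) = -X/2 (K(X) = X/(-2) = X*(-1/2) = -X/2)
K(C(2))*Q(w) = -sqrt(-3 + 2)/2*6 = -I/2*6 = -3*I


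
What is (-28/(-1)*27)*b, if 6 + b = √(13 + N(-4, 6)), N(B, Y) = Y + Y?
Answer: -756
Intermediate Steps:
N(B, Y) = 2*Y
b = -1 (b = -6 + √(13 + 2*6) = -6 + √(13 + 12) = -6 + √25 = -6 + 5 = -1)
(-28/(-1)*27)*b = (-28/(-1)*27)*(-1) = (-28*(-1)*27)*(-1) = (28*27)*(-1) = 756*(-1) = -756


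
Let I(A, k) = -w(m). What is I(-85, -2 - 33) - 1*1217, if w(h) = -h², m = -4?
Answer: -1201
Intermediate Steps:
I(A, k) = 16 (I(A, k) = -(-1)*(-4)² = -(-1)*16 = -1*(-16) = 16)
I(-85, -2 - 33) - 1*1217 = 16 - 1*1217 = 16 - 1217 = -1201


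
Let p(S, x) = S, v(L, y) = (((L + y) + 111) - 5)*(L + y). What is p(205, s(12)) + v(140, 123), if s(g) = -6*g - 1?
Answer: 97252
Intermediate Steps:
v(L, y) = (L + y)*(106 + L + y) (v(L, y) = ((111 + L + y) - 5)*(L + y) = (106 + L + y)*(L + y) = (L + y)*(106 + L + y))
s(g) = -1 - 6*g
p(205, s(12)) + v(140, 123) = 205 + (140² + 123² + 106*140 + 106*123 + 2*140*123) = 205 + (19600 + 15129 + 14840 + 13038 + 34440) = 205 + 97047 = 97252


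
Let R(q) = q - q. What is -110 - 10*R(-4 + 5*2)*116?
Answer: -110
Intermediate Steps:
R(q) = 0
-110 - 10*R(-4 + 5*2)*116 = -110 - 10*0*116 = -110 + 0*116 = -110 + 0 = -110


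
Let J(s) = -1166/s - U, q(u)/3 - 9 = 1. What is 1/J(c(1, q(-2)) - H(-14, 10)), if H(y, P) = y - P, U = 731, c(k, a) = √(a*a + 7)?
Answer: -213977/134601327 + 1166*√907/134601327 ≈ -0.0013288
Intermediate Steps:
q(u) = 30 (q(u) = 27 + 3*1 = 27 + 3 = 30)
c(k, a) = √(7 + a²) (c(k, a) = √(a² + 7) = √(7 + a²))
J(s) = -731 - 1166/s (J(s) = -1166/s - 1*731 = -1166/s - 731 = -731 - 1166/s)
1/J(c(1, q(-2)) - H(-14, 10)) = 1/(-731 - 1166/(√(7 + 30²) - (-14 - 1*10))) = 1/(-731 - 1166/(√(7 + 900) - (-14 - 10))) = 1/(-731 - 1166/(√907 - 1*(-24))) = 1/(-731 - 1166/(√907 + 24)) = 1/(-731 - 1166/(24 + √907))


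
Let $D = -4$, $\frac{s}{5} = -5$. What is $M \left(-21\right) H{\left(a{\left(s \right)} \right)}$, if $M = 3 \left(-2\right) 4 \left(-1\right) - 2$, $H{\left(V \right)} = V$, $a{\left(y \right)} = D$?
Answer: $1848$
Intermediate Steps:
$s = -25$ ($s = 5 \left(-5\right) = -25$)
$a{\left(y \right)} = -4$
$M = 22$ ($M = 3 \left(\left(-8\right) \left(-1\right)\right) - 2 = 3 \cdot 8 - 2 = 24 - 2 = 22$)
$M \left(-21\right) H{\left(a{\left(s \right)} \right)} = 22 \left(-21\right) \left(-4\right) = \left(-462\right) \left(-4\right) = 1848$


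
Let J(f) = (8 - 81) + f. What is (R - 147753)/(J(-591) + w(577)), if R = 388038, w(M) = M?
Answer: -80095/29 ≈ -2761.9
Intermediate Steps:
J(f) = -73 + f
(R - 147753)/(J(-591) + w(577)) = (388038 - 147753)/((-73 - 591) + 577) = 240285/(-664 + 577) = 240285/(-87) = 240285*(-1/87) = -80095/29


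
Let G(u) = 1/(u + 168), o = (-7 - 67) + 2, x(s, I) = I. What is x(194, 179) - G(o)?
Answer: 17183/96 ≈ 178.99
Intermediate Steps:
o = -72 (o = -74 + 2 = -72)
G(u) = 1/(168 + u)
x(194, 179) - G(o) = 179 - 1/(168 - 72) = 179 - 1/96 = 17183/96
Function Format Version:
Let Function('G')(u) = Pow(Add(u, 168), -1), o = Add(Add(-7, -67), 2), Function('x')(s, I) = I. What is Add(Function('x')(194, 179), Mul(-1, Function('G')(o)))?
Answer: Rational(17183, 96) ≈ 178.99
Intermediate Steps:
o = -72 (o = Add(-74, 2) = -72)
Function('G')(u) = Pow(Add(168, u), -1)
Add(Function('x')(194, 179), Mul(-1, Function('G')(o))) = Add(179, Mul(-1, Pow(Add(168, -72), -1))) = Add(179, Mul(-1, Pow(96, -1))) = Add(179, Mul(-1, Rational(1, 96))) = Add(179, Rational(-1, 96)) = Rational(17183, 96)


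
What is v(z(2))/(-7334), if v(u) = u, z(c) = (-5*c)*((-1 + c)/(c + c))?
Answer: 5/14668 ≈ 0.00034088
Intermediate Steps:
z(c) = 5/2 - 5*c/2 (z(c) = (-5*c)*((-1 + c)/((2*c))) = (-5*c)*((-1 + c)*(1/(2*c))) = (-5*c)*((-1 + c)/(2*c)) = 5/2 - 5*c/2)
v(z(2))/(-7334) = (5/2 - 5/2*2)/(-7334) = (5/2 - 5)*(-1/7334) = -5/2*(-1/7334) = 5/14668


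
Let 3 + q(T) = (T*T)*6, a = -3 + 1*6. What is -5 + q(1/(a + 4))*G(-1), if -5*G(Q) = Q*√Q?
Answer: -5 - 141*I/245 ≈ -5.0 - 0.57551*I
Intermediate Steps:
a = 3 (a = -3 + 6 = 3)
G(Q) = -Q^(3/2)/5 (G(Q) = -Q*√Q/5 = -Q^(3/2)/5)
q(T) = -3 + 6*T² (q(T) = -3 + (T*T)*6 = -3 + T²*6 = -3 + 6*T²)
-5 + q(1/(a + 4))*G(-1) = -5 + (-3 + 6*(1/(3 + 4))²)*(-(-1)*I/5) = -5 + (-3 + 6*(1/7)²)*(-(-1)*I/5) = -5 + (-3 + 6*(⅐)²)*(I/5) = -5 + (-3 + 6*(1/49))*(I/5) = -5 + (-3 + 6/49)*(I/5) = -5 - 141*I/245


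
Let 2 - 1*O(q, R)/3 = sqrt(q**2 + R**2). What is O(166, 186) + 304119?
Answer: 304125 - 6*sqrt(15538) ≈ 3.0338e+5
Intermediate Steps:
O(q, R) = 6 - 3*sqrt(R**2 + q**2) (O(q, R) = 6 - 3*sqrt(q**2 + R**2) = 6 - 3*sqrt(R**2 + q**2))
O(166, 186) + 304119 = (6 - 3*sqrt(186**2 + 166**2)) + 304119 = (6 - 3*sqrt(34596 + 27556)) + 304119 = (6 - 6*sqrt(15538)) + 304119 = 304125 - 6*sqrt(15538)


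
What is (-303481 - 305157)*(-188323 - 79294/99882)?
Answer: 5724288222860420/49941 ≈ 1.1462e+11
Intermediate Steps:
(-303481 - 305157)*(-188323 - 79294/99882) = -608638*(-188323 - 79294*1/99882) = -608638*(-188323 - 39647/49941) = -608638*(-9405078590/49941) = 5724288222860420/49941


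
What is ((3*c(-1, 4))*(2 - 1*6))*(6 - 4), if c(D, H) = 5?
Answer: -120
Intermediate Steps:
((3*c(-1, 4))*(2 - 1*6))*(6 - 4) = ((3*5)*(2 - 1*6))*(6 - 4) = (15*(2 - 6))*2 = (15*(-4))*2 = -60*2 = -120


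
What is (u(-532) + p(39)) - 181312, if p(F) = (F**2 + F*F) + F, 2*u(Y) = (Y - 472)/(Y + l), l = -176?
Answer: -63093523/354 ≈ -1.7823e+5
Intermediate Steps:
u(Y) = (-472 + Y)/(2*(-176 + Y)) (u(Y) = ((Y - 472)/(Y - 176))/2 = ((-472 + Y)/(-176 + Y))/2 = (-472 + Y)/(2*(-176 + Y)))
p(F) = F + 2*F**2 (p(F) = (F**2 + F**2) + F = 2*F**2 + F = F + 2*F**2)
(u(-532) + p(39)) - 181312 = ((-472 - 532)/(2*(-176 - 532)) + 39*(1 + 2*39)) - 181312 = ((1/2)*(-1004)/(-708) + 39*(1 + 78)) - 181312 = ((1/2)*(-1/708)*(-1004) + 39*79) - 181312 = (251/354 + 3081) - 181312 = 1090925/354 - 181312 = -63093523/354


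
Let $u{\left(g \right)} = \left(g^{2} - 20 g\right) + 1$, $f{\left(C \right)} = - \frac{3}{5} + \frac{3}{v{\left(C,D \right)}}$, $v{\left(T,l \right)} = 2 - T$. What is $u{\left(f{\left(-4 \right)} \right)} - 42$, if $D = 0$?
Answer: $- \frac{3899}{100} \approx -38.99$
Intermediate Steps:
$f{\left(C \right)} = - \frac{3}{5} + \frac{3}{2 - C}$
$u{\left(g \right)} = 1 + g^{2} - 20 g$
$u{\left(f{\left(-4 \right)} \right)} - 42 = \left(1 + \left(\frac{3 \left(-3 - -4\right)}{5 \left(-2 - 4\right)}\right)^{2} - 20 \frac{3 \left(-3 - -4\right)}{5 \left(-2 - 4\right)}\right) - 42 = \left(1 + \left(\frac{3 \left(-3 + 4\right)}{5 \left(-6\right)}\right)^{2} - 20 \frac{3 \left(-3 + 4\right)}{5 \left(-6\right)}\right) - 42 = \left(1 + \left(\frac{3}{5} \left(- \frac{1}{6}\right) 1\right)^{2} - 20 \cdot \frac{3}{5} \left(- \frac{1}{6}\right) 1\right) - 42 = \left(1 + \left(- \frac{1}{10}\right)^{2} - -2\right) - 42 = \left(1 + \frac{1}{100} + 2\right) - 42 = \frac{301}{100} - 42 = - \frac{3899}{100}$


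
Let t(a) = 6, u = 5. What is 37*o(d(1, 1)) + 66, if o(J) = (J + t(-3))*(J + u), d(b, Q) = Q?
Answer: 1620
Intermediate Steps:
o(J) = (5 + J)*(6 + J) (o(J) = (J + 6)*(J + 5) = (6 + J)*(5 + J) = (5 + J)*(6 + J))
37*o(d(1, 1)) + 66 = 37*(30 + 1**2 + 11*1) + 66 = 37*(30 + 1 + 11) + 66 = 37*42 + 66 = 1554 + 66 = 1620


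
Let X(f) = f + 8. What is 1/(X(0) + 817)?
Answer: 1/825 ≈ 0.0012121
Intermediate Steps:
X(f) = 8 + f
1/(X(0) + 817) = 1/((8 + 0) + 817) = 1/(8 + 817) = 1/825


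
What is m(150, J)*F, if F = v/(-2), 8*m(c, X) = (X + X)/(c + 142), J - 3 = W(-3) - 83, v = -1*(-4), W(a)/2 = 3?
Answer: 37/292 ≈ 0.12671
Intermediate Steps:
W(a) = 6 (W(a) = 2*3 = 6)
v = 4
J = -74 (J = 3 + (6 - 83) = 3 - 77 = -74)
m(c, X) = X/(4*(142 + c)) (m(c, X) = ((X + X)/(c + 142))/8 = ((2*X)/(142 + c))/8 = (2*X/(142 + c))/8 = X/(4*(142 + c)))
F = -2 (F = 4/(-2) = 4*(-1/2) = -2)
m(150, J)*F = ((1/4)*(-74)/(142 + 150))*(-2) = ((1/4)*(-74)/292)*(-2) = ((1/4)*(-74)*(1/292))*(-2) = -37/584*(-2) = 37/292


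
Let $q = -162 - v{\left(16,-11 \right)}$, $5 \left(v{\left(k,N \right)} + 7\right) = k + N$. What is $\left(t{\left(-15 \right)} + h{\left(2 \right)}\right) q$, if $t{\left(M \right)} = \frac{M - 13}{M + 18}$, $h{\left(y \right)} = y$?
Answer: $1144$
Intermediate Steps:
$v{\left(k,N \right)} = -7 + \frac{N}{5} + \frac{k}{5}$ ($v{\left(k,N \right)} = -7 + \frac{k + N}{5} = -7 + \frac{N + k}{5} = -7 + \left(\frac{N}{5} + \frac{k}{5}\right) = -7 + \frac{N}{5} + \frac{k}{5}$)
$t{\left(M \right)} = \frac{-13 + M}{18 + M}$
$q = -156$ ($q = -162 - \left(-7 + \frac{1}{5} \left(-11\right) + \frac{1}{5} \cdot 16\right) = -162 - \left(-7 - \frac{11}{5} + \frac{16}{5}\right) = -162 - -6 = -162 + 6 = -156$)
$\left(t{\left(-15 \right)} + h{\left(2 \right)}\right) q = \left(\frac{-13 - 15}{18 - 15} + 2\right) \left(-156\right) = \left(\frac{1}{3} \left(-28\right) + 2\right) \left(-156\right) = \left(- \frac{28}{3} + 2\right) \left(-156\right) = \left(- \frac{22}{3}\right) \left(-156\right) = 1144$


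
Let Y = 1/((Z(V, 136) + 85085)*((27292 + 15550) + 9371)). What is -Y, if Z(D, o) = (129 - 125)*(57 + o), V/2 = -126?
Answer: -1/4482851541 ≈ -2.2307e-10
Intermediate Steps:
V = -252 (V = 2*(-126) = -252)
Z(D, o) = 228 + 4*o (Z(D, o) = 4*(57 + o) = 228 + 4*o)
Y = 1/4482851541 (Y = 1/(((228 + 4*136) + 85085)*((27292 + 15550) + 9371)) = 1/(((228 + 544) + 85085)*(42842 + 9371)) = 1/((772 + 85085)*52213) = (1/52213)/85857 = (1/85857)*(1/52213) = 1/4482851541 ≈ 2.2307e-10)
-Y = -1*1/4482851541 = -1/4482851541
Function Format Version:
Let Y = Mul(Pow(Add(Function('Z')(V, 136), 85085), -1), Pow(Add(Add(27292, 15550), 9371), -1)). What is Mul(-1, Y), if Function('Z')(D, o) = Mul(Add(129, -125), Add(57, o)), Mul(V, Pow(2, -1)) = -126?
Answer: Rational(-1, 4482851541) ≈ -2.2307e-10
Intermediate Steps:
V = -252 (V = Mul(2, -126) = -252)
Function('Z')(D, o) = Add(228, Mul(4, o)) (Function('Z')(D, o) = Mul(4, Add(57, o)) = Add(228, Mul(4, o)))
Y = Rational(1, 4482851541) (Y = Mul(Pow(Add(Add(228, Mul(4, 136)), 85085), -1), Pow(Add(Add(27292, 15550), 9371), -1)) = Mul(Pow(Add(Add(228, 544), 85085), -1), Pow(Add(42842, 9371), -1)) = Mul(Pow(Add(772, 85085), -1), Pow(52213, -1)) = Mul(Pow(85857, -1), Rational(1, 52213)) = Mul(Rational(1, 85857), Rational(1, 52213)) = Rational(1, 4482851541) ≈ 2.2307e-10)
Mul(-1, Y) = Mul(-1, Rational(1, 4482851541)) = Rational(-1, 4482851541)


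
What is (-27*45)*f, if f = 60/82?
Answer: -36450/41 ≈ -889.02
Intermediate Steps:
f = 30/41 (f = 60*(1/82) = 30/41 ≈ 0.73171)
(-27*45)*f = -27*45*(30/41) = -1215*30/41 = -36450/41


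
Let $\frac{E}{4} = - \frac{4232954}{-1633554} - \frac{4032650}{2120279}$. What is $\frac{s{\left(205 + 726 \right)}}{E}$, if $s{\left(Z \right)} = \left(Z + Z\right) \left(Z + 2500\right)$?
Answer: $\frac{5531805614307426363}{2387491936066} \approx 2.317 \cdot 10^{6}$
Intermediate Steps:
$E = \frac{4774983872132}{1731795120783}$ ($E = 4 \left(- \frac{4232954}{-1633554} - \frac{4032650}{2120279}\right) = 4 \left(\left(-4232954\right) \left(- \frac{1}{1633554}\right) - \frac{4032650}{2120279}\right) = 4 \left(\frac{2116477}{816777} - \frac{4032650}{2120279}\right) = 4 \cdot \frac{1193745968033}{1731795120783} = \frac{4774983872132}{1731795120783} \approx 2.7572$)
$s{\left(Z \right)} = 2 Z \left(2500 + Z\right)$
$\frac{s{\left(205 + 726 \right)}}{E} = \frac{2 \left(205 + 726\right) \left(2500 + \left(205 + 726\right)\right)}{\frac{4774983872132}{1731795120783}} = 2 \cdot 931 \left(2500 + 931\right) \frac{1731795120783}{4774983872132} = 2 \cdot 931 \cdot 3431 \cdot \frac{1731795120783}{4774983872132} = 6388522 \cdot \frac{1731795120783}{4774983872132} = \frac{5531805614307426363}{2387491936066}$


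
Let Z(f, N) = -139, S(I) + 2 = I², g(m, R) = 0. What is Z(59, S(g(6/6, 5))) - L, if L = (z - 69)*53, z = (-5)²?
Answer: 2193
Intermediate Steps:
z = 25
S(I) = -2 + I²
L = -2332 (L = (25 - 69)*53 = -44*53 = -2332)
Z(59, S(g(6/6, 5))) - L = -139 - 1*(-2332) = -139 + 2332 = 2193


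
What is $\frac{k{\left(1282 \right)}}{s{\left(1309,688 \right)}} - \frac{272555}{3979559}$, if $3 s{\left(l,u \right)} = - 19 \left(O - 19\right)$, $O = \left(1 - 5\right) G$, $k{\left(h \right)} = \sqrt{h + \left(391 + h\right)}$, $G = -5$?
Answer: $- \frac{272555}{3979559} - \frac{3 \sqrt{2955}}{19} \approx -8.6516$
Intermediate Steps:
$k{\left(h \right)} = \sqrt{391 + 2 h}$
$O = 20$ ($O = \left(1 - 5\right) \left(-5\right) = \left(-4\right) \left(-5\right) = 20$)
$s{\left(l,u \right)} = - \frac{19}{3}$ ($s{\left(l,u \right)} = \frac{\left(-19\right) \left(20 - 19\right)}{3} = \frac{\left(-19\right) 1}{3} = \frac{1}{3} \left(-19\right) = - \frac{19}{3}$)
$\frac{k{\left(1282 \right)}}{s{\left(1309,688 \right)}} - \frac{272555}{3979559} = \frac{\sqrt{391 + 2 \cdot 1282}}{- \frac{19}{3}} - \frac{272555}{3979559} = \sqrt{391 + 2564} \left(- \frac{3}{19}\right) - \frac{272555}{3979559} = \sqrt{2955} \left(- \frac{3}{19}\right) - \frac{272555}{3979559} = - \frac{3 \sqrt{2955}}{19} - \frac{272555}{3979559} = - \frac{272555}{3979559} - \frac{3 \sqrt{2955}}{19}$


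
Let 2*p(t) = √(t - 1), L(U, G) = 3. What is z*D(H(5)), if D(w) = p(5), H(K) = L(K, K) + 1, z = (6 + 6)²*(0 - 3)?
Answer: -432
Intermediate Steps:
z = -432 (z = 12²*(-3) = 144*(-3) = -432)
H(K) = 4 (H(K) = 3 + 1 = 4)
p(t) = √(-1 + t)/2 (p(t) = √(t - 1)/2 = √(-1 + t)/2)
D(w) = 1 (D(w) = √(-1 + 5)/2 = √4/2 = (½)*2 = 1)
z*D(H(5)) = -432*1 = -432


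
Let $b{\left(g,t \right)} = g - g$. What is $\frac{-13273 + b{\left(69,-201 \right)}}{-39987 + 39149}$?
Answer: $\frac{13273}{838} \approx 15.839$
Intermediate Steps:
$b{\left(g,t \right)} = 0$
$\frac{-13273 + b{\left(69,-201 \right)}}{-39987 + 39149} = \frac{-13273 + 0}{-39987 + 39149} = - \frac{13273}{-838} = \left(-13273\right) \left(- \frac{1}{838}\right) = \frac{13273}{838}$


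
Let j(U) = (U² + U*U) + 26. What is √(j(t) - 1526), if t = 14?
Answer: 2*I*√277 ≈ 33.287*I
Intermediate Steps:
j(U) = 26 + 2*U² (j(U) = (U² + U²) + 26 = 2*U² + 26 = 26 + 2*U²)
√(j(t) - 1526) = √((26 + 2*14²) - 1526) = √((26 + 2*196) - 1526) = √((26 + 392) - 1526) = √(418 - 1526) = √(-1108) = 2*I*√277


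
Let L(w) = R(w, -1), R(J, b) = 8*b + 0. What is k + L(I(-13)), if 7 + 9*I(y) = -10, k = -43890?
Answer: -43898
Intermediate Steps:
I(y) = -17/9 (I(y) = -7/9 + (⅑)*(-10) = -7/9 - 10/9 = -17/9)
R(J, b) = 8*b
L(w) = -8 (L(w) = 8*(-1) = -8)
k + L(I(-13)) = -43890 - 8 = -43898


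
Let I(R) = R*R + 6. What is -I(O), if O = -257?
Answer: -66055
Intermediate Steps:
I(R) = 6 + R² (I(R) = R² + 6 = 6 + R²)
-I(O) = -(6 + (-257)²) = -(6 + 66049) = -1*66055 = -66055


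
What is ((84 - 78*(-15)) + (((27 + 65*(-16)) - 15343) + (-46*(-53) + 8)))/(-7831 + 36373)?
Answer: -6328/14271 ≈ -0.44342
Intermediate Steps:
((84 - 78*(-15)) + (((27 + 65*(-16)) - 15343) + (-46*(-53) + 8)))/(-7831 + 36373) = ((84 + 1170) + (((27 - 1040) - 15343) + (2438 + 8)))/28542 = (1254 + ((-1013 - 15343) + 2446))*(1/28542) = (1254 + (-16356 + 2446))*(1/28542) = (1254 - 13910)*(1/28542) = -12656*1/28542 = -6328/14271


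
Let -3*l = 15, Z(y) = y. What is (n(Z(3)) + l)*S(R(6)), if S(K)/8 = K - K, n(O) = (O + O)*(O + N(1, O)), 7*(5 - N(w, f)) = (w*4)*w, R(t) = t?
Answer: 0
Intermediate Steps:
N(w, f) = 5 - 4*w²/7 (N(w, f) = 5 - w*4*w/7 = 5 - 4*w*w/7 = 5 - 4*w²/7)
l = -5 (l = -⅓*15 = -5)
n(O) = 2*O*(31/7 + O) (n(O) = (O + O)*(O + (5 - 4/7*1²)) = (2*O)*(O + (5 - 4/7*1)) = (2*O)*(O + (5 - 4/7)) = (2*O)*(O + 31/7) = (2*O)*(31/7 + O) = 2*O*(31/7 + O))
S(K) = 0 (S(K) = 8*(K - K) = 8*0 = 0)
(n(Z(3)) + l)*S(R(6)) = ((2/7)*3*(31 + 7*3) - 5)*0 = ((2/7)*3*(31 + 21) - 5)*0 = ((2/7)*3*52 - 5)*0 = (312/7 - 5)*0 = (277/7)*0 = 0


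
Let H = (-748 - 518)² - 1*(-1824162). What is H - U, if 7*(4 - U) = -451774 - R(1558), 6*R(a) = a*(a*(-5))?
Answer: 76678282/21 ≈ 3.6513e+6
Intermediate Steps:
R(a) = -5*a²/6 (R(a) = (a*(a*(-5)))/6 = (a*(-5*a))/6 = (-5*a²)/6 = -5*a²/6)
H = 3426918 (H = (-1266)² + 1824162 = 1602756 + 1824162 = 3426918)
U = -4713004/21 (U = 4 - (-451774 - (-5)*1558²/6)/7 = 4 - (-451774 - (-5)*2427364/6)/7 = 4 - (-451774 - 1*(-6068410/3))/7 = 4 - (-451774 + 6068410/3)/7 = 4 - ⅐*4713088/3 = 4 - 4713088/21 = -4713004/21 ≈ -2.2443e+5)
H - U = 3426918 - 1*(-4713004/21) = 3426918 + 4713004/21 = 76678282/21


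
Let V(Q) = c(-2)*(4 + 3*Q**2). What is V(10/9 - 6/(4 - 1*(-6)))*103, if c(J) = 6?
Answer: 665174/225 ≈ 2956.3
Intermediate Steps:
V(Q) = 24 + 18*Q**2 (V(Q) = 6*(4 + 3*Q**2) = 24 + 18*Q**2)
V(10/9 - 6/(4 - 1*(-6)))*103 = (24 + 18*(10/9 - 6/(4 - 1*(-6)))**2)*103 = (24 + 18*(10*(1/9) - 6/(4 + 6))**2)*103 = (24 + 18*(10/9 - 6/10)**2)*103 = (24 + 18*(10/9 - 6*1/10)**2)*103 = (24 + 18*(10/9 - 3/5)**2)*103 = (24 + 18*(23/45)**2)*103 = (24 + 18*(529/2025))*103 = (24 + 1058/225)*103 = (6458/225)*103 = 665174/225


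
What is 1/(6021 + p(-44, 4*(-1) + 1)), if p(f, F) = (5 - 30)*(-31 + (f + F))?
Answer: 1/7971 ≈ 0.00012545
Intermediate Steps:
p(f, F) = 775 - 25*F - 25*f (p(f, F) = -25*(-31 + (F + f)) = -25*(-31 + F + f) = 775 - 25*F - 25*f)
1/(6021 + p(-44, 4*(-1) + 1)) = 1/(6021 + (775 - 25*(4*(-1) + 1) - 25*(-44))) = 1/(6021 + (775 - 25*(-4 + 1) + 1100)) = 1/(6021 + (775 - 25*(-3) + 1100)) = 1/(6021 + (775 + 75 + 1100)) = 1/(6021 + 1950) = 1/7971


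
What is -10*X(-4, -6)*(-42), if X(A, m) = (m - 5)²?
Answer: 50820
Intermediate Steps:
X(A, m) = (-5 + m)²
-10*X(-4, -6)*(-42) = -10*(-5 - 6)²*(-42) = -10*(-11)²*(-42) = -10*121*(-42) = -1210*(-42) = 50820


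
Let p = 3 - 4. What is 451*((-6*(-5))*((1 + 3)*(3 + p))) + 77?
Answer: 108317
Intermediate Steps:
p = -1
451*((-6*(-5))*((1 + 3)*(3 + p))) + 77 = 451*((-6*(-5))*((1 + 3)*(3 - 1))) + 77 = 451*(30*(4*2)) + 77 = 451*(30*8) + 77 = 451*240 + 77 = 108240 + 77 = 108317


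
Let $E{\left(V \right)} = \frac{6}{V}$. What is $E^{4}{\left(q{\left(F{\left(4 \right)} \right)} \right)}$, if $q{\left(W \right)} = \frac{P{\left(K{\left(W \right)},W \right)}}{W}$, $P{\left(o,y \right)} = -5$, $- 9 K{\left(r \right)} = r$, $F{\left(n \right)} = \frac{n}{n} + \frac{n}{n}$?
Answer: $\frac{20736}{625} \approx 33.178$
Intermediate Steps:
$F{\left(n \right)} = 2$ ($F{\left(n \right)} = 1 + 1 = 2$)
$K{\left(r \right)} = - \frac{r}{9}$
$q{\left(W \right)} = - \frac{5}{W}$
$E^{4}{\left(q{\left(F{\left(4 \right)} \right)} \right)} = \left(\frac{6}{\left(-5\right) \frac{1}{2}}\right)^{4} = \left(\frac{6}{- \frac{5}{2}}\right)^{4} = \left(6 \left(- \frac{2}{5}\right)\right)^{4} = \left(- \frac{12}{5}\right)^{4} = \frac{20736}{625}$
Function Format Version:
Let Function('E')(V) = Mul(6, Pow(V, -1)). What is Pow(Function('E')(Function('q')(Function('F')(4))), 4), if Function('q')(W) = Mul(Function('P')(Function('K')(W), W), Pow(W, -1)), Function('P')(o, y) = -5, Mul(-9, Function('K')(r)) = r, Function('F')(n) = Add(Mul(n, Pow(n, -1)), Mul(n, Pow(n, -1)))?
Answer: Rational(20736, 625) ≈ 33.178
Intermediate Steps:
Function('F')(n) = 2 (Function('F')(n) = Add(1, 1) = 2)
Function('K')(r) = Mul(Rational(-1, 9), r)
Function('q')(W) = Mul(-5, Pow(W, -1))
Pow(Function('E')(Function('q')(Function('F')(4))), 4) = Pow(Mul(6, Pow(Mul(-5, Pow(2, -1)), -1)), 4) = Pow(Mul(6, Pow(Mul(-5, Rational(1, 2)), -1)), 4) = Pow(Mul(6, Pow(Rational(-5, 2), -1)), 4) = Pow(Mul(6, Rational(-2, 5)), 4) = Pow(Rational(-12, 5), 4) = Rational(20736, 625)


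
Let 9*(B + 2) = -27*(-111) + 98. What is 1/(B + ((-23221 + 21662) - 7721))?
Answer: -9/80443 ≈ -0.00011188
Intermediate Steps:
B = 3077/9 (B = -2 + (-27*(-111) + 98)/9 = -2 + (2997 + 98)/9 = -2 + (⅑)*3095 = -2 + 3095/9 = 3077/9 ≈ 341.89)
1/(B + ((-23221 + 21662) - 7721)) = 1/(3077/9 + ((-23221 + 21662) - 7721)) = 1/(3077/9 + (-1559 - 7721)) = 1/(3077/9 - 9280) = 1/(-80443/9) = -9/80443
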